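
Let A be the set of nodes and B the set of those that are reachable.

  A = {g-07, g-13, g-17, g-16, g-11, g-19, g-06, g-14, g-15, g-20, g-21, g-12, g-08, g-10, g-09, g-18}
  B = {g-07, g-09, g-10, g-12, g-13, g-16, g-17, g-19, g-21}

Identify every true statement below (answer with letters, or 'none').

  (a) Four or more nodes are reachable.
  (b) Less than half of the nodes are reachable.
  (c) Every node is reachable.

|A| = 16, |A ∩ B| = 9, |A ∖ B| = 7.
(a) |A ∩ B| ≥ 4: holds.
(b) |A ∩ B| < |A ∖ B|: fails.
(c) A ⊆ B, i.e. every element of A is in B (|A ∖ B| = 0): fails.

(a)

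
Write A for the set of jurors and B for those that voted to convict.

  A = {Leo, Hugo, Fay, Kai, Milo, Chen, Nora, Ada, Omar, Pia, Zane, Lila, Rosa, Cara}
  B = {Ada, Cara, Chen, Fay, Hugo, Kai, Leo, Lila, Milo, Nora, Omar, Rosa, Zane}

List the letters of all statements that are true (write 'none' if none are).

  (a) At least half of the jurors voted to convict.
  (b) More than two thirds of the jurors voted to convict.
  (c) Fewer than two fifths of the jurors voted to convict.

|A| = 14, |A ∩ B| = 13, |A ∖ B| = 1.
(a) |A ∩ B| ≥ |A ∖ B|: holds.
(b) |A ∩ B| / |A| > 2/3: holds.
(c) |A ∩ B| / |A| < 2/5: fails.

(a), (b)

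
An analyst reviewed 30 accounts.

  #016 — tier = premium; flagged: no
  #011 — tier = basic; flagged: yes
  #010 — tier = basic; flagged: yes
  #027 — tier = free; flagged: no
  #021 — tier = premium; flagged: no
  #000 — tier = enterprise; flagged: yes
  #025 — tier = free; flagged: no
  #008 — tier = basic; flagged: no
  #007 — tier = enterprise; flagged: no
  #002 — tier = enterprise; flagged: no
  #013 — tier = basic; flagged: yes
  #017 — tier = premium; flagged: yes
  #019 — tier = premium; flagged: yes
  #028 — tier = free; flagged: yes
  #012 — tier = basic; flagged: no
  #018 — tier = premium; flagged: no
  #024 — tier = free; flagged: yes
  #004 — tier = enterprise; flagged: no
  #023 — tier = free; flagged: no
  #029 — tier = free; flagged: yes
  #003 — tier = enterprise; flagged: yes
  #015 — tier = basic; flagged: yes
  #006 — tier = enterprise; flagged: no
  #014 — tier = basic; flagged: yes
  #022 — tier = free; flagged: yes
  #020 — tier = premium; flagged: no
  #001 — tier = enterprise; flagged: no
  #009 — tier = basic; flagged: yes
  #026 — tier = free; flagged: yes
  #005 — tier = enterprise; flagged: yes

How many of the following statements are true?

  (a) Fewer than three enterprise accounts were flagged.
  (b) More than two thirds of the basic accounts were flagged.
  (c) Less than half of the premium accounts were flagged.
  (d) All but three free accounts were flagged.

3

(a) enterprise: |A| = 8, |A ∩ B| = 3; needs |A ∩ B| < 3 — false.
(b) basic: |A| = 8, |A ∩ B| = 6; needs |A ∩ B| / |A| > 2/3 — true.
(c) premium: |A| = 6, |A ∩ B| = 2; needs |A ∩ B| < |A ∖ B| — true.
(d) free: |A| = 8, |A ∩ B| = 5; needs |A ∖ B| = 3 — true.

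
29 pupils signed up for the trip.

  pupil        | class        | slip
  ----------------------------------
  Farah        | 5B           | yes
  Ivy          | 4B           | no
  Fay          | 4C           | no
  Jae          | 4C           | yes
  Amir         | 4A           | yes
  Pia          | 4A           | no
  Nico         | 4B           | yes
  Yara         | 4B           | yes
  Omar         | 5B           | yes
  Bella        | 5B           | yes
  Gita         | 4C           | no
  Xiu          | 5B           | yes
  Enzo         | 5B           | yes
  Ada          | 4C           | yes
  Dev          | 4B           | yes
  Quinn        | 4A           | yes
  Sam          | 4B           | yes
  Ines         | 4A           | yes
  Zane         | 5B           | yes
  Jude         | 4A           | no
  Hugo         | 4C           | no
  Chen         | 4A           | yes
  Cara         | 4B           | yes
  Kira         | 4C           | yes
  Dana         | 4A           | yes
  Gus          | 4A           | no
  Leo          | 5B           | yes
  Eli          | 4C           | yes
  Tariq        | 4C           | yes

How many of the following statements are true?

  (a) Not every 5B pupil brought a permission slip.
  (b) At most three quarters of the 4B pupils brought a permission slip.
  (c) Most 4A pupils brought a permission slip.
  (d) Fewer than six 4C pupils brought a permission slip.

2

(a) 5B: |A| = 7, |A ∩ B| = 7; needs A ⊄ B (|A ∖ B| ≥ 1) — false.
(b) 4B: |A| = 6, |A ∩ B| = 5; needs |A ∩ B| / |A| ≤ 3/4 — false.
(c) 4A: |A| = 8, |A ∩ B| = 5; needs |A ∩ B| > |A ∖ B| — true.
(d) 4C: |A| = 8, |A ∩ B| = 5; needs |A ∩ B| < 6 — true.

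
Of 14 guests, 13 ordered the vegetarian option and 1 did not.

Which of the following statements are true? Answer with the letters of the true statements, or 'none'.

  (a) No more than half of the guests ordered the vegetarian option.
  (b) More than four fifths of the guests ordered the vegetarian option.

(b)

|A| = 14, |A ∩ B| = 13, |A ∖ B| = 1.
(a) |A ∩ B| ≤ |A ∖ B|: fails.
(b) |A ∩ B| / |A| > 4/5: holds.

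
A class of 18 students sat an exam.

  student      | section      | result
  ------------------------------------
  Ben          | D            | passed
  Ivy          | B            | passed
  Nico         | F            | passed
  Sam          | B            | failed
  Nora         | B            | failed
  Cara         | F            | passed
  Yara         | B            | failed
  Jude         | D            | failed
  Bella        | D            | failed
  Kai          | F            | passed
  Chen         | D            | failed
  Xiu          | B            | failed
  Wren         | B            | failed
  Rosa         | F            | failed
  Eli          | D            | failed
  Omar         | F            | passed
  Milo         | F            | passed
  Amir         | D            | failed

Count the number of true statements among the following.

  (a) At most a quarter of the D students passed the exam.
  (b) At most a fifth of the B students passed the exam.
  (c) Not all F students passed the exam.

3

(a) D: |A| = 6, |A ∩ B| = 1; needs |A ∩ B| / |A| ≤ 1/4 — true.
(b) B: |A| = 6, |A ∩ B| = 1; needs |A ∩ B| / |A| ≤ 1/5 — true.
(c) F: |A| = 6, |A ∩ B| = 5; needs A ⊄ B (|A ∖ B| ≥ 1) — true.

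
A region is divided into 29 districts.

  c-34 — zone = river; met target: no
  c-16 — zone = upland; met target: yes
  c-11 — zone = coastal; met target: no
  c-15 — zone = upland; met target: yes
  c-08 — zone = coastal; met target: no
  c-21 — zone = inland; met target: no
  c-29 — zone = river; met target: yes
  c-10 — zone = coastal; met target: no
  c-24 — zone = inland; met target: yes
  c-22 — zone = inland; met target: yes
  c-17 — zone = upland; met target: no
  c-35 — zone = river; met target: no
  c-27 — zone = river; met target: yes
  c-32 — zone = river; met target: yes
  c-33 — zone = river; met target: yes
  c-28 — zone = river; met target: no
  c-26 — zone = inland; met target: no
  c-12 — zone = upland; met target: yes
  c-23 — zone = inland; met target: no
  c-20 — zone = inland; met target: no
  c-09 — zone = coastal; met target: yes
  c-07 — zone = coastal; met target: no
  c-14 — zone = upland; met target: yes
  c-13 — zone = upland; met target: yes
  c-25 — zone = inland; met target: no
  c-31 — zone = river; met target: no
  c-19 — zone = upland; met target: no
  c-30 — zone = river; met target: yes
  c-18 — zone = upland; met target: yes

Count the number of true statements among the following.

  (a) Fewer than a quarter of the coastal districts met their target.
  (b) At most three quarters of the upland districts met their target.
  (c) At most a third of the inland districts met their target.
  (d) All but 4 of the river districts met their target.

4

(a) coastal: |A| = 5, |A ∩ B| = 1; needs |A ∩ B| / |A| < 1/4 — true.
(b) upland: |A| = 8, |A ∩ B| = 6; needs |A ∩ B| / |A| ≤ 3/4 — true.
(c) inland: |A| = 7, |A ∩ B| = 2; needs |A ∩ B| / |A| ≤ 1/3 — true.
(d) river: |A| = 9, |A ∩ B| = 5; needs |A ∖ B| = 4 — true.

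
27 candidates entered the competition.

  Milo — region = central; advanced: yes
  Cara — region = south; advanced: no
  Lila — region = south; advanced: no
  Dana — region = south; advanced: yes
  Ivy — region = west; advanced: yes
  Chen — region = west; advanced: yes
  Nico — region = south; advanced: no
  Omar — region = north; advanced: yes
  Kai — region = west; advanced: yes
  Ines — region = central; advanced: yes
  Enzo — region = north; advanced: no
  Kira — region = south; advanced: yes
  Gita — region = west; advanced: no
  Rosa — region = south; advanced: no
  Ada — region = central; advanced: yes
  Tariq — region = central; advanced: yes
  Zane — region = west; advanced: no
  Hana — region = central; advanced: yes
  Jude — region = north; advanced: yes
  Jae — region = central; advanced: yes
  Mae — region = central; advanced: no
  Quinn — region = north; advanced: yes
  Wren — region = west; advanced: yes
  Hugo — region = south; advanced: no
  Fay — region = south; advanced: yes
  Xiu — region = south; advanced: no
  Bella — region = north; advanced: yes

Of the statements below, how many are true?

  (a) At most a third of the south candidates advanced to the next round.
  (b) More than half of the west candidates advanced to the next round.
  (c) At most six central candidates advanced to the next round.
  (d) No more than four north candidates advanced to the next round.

4

(a) south: |A| = 9, |A ∩ B| = 3; needs |A ∩ B| / |A| ≤ 1/3 — true.
(b) west: |A| = 6, |A ∩ B| = 4; needs |A ∩ B| > |A ∖ B| — true.
(c) central: |A| = 7, |A ∩ B| = 6; needs |A ∩ B| ≤ 6 — true.
(d) north: |A| = 5, |A ∩ B| = 4; needs |A ∩ B| ≤ 4 — true.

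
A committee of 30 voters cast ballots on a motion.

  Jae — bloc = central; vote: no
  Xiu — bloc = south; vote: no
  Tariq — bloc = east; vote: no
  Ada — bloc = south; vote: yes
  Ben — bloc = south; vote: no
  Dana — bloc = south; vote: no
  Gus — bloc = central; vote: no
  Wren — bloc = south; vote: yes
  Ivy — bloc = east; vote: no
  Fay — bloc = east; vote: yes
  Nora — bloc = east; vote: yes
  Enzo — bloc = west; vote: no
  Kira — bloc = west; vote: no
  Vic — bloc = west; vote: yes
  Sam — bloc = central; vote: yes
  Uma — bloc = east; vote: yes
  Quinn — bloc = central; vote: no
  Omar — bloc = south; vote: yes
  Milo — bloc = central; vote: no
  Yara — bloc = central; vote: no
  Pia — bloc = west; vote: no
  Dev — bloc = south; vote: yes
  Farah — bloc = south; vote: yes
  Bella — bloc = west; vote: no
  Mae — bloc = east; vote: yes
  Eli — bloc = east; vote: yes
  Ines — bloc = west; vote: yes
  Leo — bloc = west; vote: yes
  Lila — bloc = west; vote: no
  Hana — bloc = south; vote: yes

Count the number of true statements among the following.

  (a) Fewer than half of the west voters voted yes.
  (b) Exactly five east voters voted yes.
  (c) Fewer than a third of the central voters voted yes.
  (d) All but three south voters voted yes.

4

(a) west: |A| = 8, |A ∩ B| = 3; needs |A ∩ B| < |A ∖ B| — true.
(b) east: |A| = 7, |A ∩ B| = 5; needs |A ∩ B| = 5 — true.
(c) central: |A| = 6, |A ∩ B| = 1; needs |A ∩ B| / |A| < 1/3 — true.
(d) south: |A| = 9, |A ∩ B| = 6; needs |A ∖ B| = 3 — true.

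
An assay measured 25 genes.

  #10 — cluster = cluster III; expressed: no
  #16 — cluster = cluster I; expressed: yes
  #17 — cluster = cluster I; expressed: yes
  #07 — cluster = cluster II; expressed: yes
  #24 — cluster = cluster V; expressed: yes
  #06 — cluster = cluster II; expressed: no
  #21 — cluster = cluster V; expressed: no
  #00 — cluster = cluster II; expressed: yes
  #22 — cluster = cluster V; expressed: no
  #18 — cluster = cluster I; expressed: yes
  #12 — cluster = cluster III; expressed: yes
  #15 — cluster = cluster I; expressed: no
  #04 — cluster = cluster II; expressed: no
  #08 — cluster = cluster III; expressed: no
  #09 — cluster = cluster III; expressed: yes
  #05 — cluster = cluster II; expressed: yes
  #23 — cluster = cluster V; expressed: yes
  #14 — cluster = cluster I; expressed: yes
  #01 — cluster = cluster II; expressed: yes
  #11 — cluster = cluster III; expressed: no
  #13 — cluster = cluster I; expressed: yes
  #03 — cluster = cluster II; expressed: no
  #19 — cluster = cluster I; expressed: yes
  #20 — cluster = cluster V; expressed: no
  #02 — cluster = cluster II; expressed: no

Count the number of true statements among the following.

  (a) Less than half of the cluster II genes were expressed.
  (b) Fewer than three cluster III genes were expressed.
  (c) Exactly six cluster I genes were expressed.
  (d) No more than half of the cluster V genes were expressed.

3

(a) cluster II: |A| = 8, |A ∩ B| = 4; needs |A ∩ B| < |A ∖ B| — false.
(b) cluster III: |A| = 5, |A ∩ B| = 2; needs |A ∩ B| < 3 — true.
(c) cluster I: |A| = 7, |A ∩ B| = 6; needs |A ∩ B| = 6 — true.
(d) cluster V: |A| = 5, |A ∩ B| = 2; needs |A ∩ B| ≤ |A ∖ B| — true.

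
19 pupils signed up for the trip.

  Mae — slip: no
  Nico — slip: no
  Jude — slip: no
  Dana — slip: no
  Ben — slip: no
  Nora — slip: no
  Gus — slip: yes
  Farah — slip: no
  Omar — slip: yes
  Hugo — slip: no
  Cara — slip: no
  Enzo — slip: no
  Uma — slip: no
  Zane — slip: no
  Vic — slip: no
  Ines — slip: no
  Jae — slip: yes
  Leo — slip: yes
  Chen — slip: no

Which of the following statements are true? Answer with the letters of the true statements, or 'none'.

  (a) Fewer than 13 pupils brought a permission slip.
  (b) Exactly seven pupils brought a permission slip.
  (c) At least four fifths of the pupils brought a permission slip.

|A| = 19, |A ∩ B| = 4, |A ∖ B| = 15.
(a) |A ∩ B| < 13: holds.
(b) |A ∩ B| = 7: fails.
(c) |A ∩ B| / |A| ≥ 4/5: fails.

(a)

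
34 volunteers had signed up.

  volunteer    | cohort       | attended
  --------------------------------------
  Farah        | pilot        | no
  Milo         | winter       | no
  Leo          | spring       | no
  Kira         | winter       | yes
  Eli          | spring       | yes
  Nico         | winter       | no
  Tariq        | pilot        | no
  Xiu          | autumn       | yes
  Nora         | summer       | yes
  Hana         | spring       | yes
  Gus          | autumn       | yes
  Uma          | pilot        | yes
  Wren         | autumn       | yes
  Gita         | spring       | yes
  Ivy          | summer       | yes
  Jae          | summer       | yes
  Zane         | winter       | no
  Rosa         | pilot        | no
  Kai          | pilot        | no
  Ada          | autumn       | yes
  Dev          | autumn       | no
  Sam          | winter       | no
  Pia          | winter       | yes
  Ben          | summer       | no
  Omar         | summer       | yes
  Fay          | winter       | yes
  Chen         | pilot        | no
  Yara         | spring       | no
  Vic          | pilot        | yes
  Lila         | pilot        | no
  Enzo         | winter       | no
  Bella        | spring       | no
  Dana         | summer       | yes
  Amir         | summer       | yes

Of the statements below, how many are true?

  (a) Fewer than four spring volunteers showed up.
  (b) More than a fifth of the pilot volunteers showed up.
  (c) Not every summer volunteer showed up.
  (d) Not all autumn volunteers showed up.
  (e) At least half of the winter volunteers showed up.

4

(a) spring: |A| = 6, |A ∩ B| = 3; needs |A ∩ B| < 4 — true.
(b) pilot: |A| = 8, |A ∩ B| = 2; needs |A ∩ B| / |A| > 1/5 — true.
(c) summer: |A| = 7, |A ∩ B| = 6; needs A ⊄ B (|A ∖ B| ≥ 1) — true.
(d) autumn: |A| = 5, |A ∩ B| = 4; needs A ⊄ B (|A ∖ B| ≥ 1) — true.
(e) winter: |A| = 8, |A ∩ B| = 3; needs |A ∩ B| ≥ |A ∖ B| — false.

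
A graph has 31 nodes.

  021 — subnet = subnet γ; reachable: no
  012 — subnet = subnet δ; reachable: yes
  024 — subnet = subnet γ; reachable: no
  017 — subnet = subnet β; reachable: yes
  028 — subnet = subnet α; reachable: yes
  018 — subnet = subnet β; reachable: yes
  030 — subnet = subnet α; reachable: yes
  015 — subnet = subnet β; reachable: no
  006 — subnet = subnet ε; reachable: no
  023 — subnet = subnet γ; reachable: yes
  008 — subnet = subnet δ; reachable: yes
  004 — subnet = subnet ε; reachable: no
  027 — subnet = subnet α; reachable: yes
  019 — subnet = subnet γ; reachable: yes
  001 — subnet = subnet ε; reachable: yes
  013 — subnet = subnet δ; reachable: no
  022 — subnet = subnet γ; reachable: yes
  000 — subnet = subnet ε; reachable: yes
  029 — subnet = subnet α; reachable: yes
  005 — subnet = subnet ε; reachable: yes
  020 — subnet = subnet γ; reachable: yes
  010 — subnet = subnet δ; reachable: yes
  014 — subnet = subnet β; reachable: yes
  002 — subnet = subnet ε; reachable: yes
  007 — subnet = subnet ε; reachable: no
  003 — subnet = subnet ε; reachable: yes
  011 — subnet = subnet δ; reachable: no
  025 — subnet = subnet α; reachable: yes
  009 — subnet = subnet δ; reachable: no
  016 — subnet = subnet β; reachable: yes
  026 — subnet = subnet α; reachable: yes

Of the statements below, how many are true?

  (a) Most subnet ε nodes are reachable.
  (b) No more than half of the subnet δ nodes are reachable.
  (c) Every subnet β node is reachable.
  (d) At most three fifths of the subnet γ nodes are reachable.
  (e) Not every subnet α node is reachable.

2

(a) subnet ε: |A| = 8, |A ∩ B| = 5; needs |A ∩ B| > |A ∖ B| — true.
(b) subnet δ: |A| = 6, |A ∩ B| = 3; needs |A ∩ B| ≤ |A ∖ B| — true.
(c) subnet β: |A| = 5, |A ∩ B| = 4; needs A ⊆ B, i.e. every element of A is in B (|A ∖ B| = 0) — false.
(d) subnet γ: |A| = 6, |A ∩ B| = 4; needs |A ∩ B| / |A| ≤ 3/5 — false.
(e) subnet α: |A| = 6, |A ∩ B| = 6; needs A ⊄ B (|A ∖ B| ≥ 1) — false.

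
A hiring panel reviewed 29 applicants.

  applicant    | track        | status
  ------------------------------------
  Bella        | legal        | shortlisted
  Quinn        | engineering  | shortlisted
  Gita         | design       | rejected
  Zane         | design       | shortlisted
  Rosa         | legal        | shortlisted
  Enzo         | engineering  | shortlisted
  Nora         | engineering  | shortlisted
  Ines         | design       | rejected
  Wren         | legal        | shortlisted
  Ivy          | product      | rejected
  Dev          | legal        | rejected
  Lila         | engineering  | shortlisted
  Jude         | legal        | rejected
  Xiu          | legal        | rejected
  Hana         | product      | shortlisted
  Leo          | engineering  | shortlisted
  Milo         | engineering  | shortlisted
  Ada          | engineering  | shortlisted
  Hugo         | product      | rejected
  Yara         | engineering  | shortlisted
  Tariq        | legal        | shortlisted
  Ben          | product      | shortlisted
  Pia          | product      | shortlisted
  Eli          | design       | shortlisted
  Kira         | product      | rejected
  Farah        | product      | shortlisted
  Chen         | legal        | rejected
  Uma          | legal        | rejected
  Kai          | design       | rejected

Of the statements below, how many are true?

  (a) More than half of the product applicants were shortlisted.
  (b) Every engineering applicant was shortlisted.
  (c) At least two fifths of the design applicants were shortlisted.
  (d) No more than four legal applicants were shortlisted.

(a) product: |A| = 7, |A ∩ B| = 4; needs |A ∩ B| > |A ∖ B| — true.
(b) engineering: |A| = 8, |A ∩ B| = 8; needs A ⊆ B, i.e. every element of A is in B (|A ∖ B| = 0) — true.
(c) design: |A| = 5, |A ∩ B| = 2; needs |A ∩ B| / |A| ≥ 2/5 — true.
(d) legal: |A| = 9, |A ∩ B| = 4; needs |A ∩ B| ≤ 4 — true.

4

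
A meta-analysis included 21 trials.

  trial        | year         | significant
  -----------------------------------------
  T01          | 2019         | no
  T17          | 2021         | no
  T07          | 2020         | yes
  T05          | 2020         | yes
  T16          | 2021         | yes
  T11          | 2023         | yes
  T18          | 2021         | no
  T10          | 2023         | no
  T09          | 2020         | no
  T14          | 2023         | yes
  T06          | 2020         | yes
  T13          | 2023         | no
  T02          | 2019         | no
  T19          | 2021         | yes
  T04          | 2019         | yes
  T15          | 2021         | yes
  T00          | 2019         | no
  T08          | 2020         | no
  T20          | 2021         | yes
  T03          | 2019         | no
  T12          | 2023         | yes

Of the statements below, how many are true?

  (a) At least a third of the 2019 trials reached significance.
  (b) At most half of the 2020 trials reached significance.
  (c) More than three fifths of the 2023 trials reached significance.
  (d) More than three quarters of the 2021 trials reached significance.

0

(a) 2019: |A| = 5, |A ∩ B| = 1; needs |A ∩ B| / |A| ≥ 1/3 — false.
(b) 2020: |A| = 5, |A ∩ B| = 3; needs |A ∩ B| ≤ |A ∖ B| — false.
(c) 2023: |A| = 5, |A ∩ B| = 3; needs |A ∩ B| / |A| > 3/5 — false.
(d) 2021: |A| = 6, |A ∩ B| = 4; needs |A ∩ B| / |A| > 3/4 — false.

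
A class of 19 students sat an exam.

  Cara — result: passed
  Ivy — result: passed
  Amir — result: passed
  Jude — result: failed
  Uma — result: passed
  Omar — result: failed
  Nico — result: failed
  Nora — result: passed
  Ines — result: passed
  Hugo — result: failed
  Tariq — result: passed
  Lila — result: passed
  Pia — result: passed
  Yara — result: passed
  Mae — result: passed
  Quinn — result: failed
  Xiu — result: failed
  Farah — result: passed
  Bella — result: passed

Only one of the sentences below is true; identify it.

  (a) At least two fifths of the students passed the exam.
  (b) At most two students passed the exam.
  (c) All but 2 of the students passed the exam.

(a)

|A| = 19, |A ∩ B| = 13, |A ∖ B| = 6.
(a) requires |A ∩ B| / |A| ≥ 2/5: true.
(b) requires |A ∩ B| ≤ 2: false.
(c) requires |A ∖ B| = 2: false.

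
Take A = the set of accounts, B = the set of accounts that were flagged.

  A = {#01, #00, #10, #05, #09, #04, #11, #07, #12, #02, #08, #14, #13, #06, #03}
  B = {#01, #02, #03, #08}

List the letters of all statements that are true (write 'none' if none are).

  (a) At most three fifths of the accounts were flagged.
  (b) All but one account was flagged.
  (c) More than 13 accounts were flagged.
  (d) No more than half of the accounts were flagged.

|A| = 15, |A ∩ B| = 4, |A ∖ B| = 11.
(a) |A ∩ B| / |A| ≤ 3/5: holds.
(b) |A ∖ B| = 1: fails.
(c) |A ∩ B| > 13: fails.
(d) |A ∩ B| ≤ |A ∖ B|: holds.

(a), (d)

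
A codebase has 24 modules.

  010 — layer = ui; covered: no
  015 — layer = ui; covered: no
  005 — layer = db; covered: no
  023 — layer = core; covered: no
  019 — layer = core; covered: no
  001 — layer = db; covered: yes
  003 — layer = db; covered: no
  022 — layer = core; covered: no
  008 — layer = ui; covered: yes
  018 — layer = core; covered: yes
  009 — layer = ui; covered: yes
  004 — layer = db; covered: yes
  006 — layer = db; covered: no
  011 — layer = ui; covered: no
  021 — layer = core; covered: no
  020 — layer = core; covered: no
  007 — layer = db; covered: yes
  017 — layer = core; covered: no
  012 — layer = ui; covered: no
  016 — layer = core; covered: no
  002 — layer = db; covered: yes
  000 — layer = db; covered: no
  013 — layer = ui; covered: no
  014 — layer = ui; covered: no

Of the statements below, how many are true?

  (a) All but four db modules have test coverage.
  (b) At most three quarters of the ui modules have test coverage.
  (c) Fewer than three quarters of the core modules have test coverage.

3

(a) db: |A| = 8, |A ∩ B| = 4; needs |A ∖ B| = 4 — true.
(b) ui: |A| = 8, |A ∩ B| = 2; needs |A ∩ B| / |A| ≤ 3/4 — true.
(c) core: |A| = 8, |A ∩ B| = 1; needs |A ∩ B| / |A| < 3/4 — true.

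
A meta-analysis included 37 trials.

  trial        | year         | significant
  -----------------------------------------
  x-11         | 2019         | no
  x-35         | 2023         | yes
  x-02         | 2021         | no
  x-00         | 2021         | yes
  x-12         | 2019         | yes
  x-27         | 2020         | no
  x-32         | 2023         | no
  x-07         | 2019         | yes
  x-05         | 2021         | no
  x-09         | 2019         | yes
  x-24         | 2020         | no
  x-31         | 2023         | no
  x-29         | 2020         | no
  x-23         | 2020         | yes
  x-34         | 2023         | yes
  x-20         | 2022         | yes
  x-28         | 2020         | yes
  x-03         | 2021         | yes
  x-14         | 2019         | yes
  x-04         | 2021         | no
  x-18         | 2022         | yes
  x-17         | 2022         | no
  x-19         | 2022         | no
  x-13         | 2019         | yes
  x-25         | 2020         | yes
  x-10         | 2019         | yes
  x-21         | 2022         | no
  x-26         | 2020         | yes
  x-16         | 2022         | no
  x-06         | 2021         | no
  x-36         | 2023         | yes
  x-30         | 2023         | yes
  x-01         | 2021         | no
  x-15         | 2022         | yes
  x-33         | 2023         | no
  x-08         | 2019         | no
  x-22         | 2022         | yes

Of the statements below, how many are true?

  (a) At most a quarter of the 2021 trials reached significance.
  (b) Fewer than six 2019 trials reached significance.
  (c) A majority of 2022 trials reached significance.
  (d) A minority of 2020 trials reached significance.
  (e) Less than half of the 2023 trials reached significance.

0

(a) 2021: |A| = 7, |A ∩ B| = 2; needs |A ∩ B| / |A| ≤ 1/4 — false.
(b) 2019: |A| = 8, |A ∩ B| = 6; needs |A ∩ B| < 6 — false.
(c) 2022: |A| = 8, |A ∩ B| = 4; needs |A ∩ B| > |A ∖ B| — false.
(d) 2020: |A| = 7, |A ∩ B| = 4; needs |A ∩ B| < |A ∖ B| — false.
(e) 2023: |A| = 7, |A ∩ B| = 4; needs |A ∩ B| < |A ∖ B| — false.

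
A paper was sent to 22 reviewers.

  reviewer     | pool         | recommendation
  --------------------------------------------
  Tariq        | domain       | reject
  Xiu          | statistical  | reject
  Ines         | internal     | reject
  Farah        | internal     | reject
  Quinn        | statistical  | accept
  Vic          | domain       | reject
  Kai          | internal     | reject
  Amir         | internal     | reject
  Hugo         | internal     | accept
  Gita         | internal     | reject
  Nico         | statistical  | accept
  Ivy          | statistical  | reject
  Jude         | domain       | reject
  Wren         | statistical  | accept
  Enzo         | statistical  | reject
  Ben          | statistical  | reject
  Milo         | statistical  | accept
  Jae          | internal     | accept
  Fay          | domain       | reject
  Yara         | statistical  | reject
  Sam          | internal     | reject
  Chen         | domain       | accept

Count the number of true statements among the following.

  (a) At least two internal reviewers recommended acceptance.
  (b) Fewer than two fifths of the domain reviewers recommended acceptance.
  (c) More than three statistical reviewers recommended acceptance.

(a) internal: |A| = 8, |A ∩ B| = 2; needs |A ∩ B| ≥ 2 — true.
(b) domain: |A| = 5, |A ∩ B| = 1; needs |A ∩ B| / |A| < 2/5 — true.
(c) statistical: |A| = 9, |A ∩ B| = 4; needs |A ∩ B| > 3 — true.

3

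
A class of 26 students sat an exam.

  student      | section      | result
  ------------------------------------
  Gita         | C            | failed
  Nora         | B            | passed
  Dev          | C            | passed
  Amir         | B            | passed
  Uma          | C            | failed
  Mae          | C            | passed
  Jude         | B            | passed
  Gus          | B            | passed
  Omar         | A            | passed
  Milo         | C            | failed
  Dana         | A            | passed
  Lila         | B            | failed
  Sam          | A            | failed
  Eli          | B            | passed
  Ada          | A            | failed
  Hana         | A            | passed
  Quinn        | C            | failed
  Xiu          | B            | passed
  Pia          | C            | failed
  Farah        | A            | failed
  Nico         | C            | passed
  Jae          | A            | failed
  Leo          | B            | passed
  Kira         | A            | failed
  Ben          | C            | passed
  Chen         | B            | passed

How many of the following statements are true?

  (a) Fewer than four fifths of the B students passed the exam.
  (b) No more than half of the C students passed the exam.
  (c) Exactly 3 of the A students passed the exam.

(a) B: |A| = 9, |A ∩ B| = 8; needs |A ∩ B| / |A| < 4/5 — false.
(b) C: |A| = 9, |A ∩ B| = 4; needs |A ∩ B| ≤ |A ∖ B| — true.
(c) A: |A| = 8, |A ∩ B| = 3; needs |A ∩ B| = 3 — true.

2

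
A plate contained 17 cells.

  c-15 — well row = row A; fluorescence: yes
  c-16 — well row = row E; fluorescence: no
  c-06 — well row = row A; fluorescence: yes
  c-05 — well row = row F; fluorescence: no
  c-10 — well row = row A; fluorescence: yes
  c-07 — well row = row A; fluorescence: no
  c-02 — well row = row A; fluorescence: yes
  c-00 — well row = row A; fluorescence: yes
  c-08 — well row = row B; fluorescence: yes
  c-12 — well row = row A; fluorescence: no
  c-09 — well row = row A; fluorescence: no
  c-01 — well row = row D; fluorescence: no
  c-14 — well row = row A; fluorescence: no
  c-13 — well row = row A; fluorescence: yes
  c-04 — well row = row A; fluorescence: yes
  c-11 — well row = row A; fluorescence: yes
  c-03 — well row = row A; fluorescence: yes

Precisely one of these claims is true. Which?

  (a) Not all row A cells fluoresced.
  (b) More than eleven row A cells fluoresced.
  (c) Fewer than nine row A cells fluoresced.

|A| = 13, |A ∩ B| = 9, |A ∖ B| = 4.
(a) requires A ⊄ B (|A ∖ B| ≥ 1): true.
(b) requires |A ∩ B| > 11: false.
(c) requires |A ∩ B| < 9: false.

(a)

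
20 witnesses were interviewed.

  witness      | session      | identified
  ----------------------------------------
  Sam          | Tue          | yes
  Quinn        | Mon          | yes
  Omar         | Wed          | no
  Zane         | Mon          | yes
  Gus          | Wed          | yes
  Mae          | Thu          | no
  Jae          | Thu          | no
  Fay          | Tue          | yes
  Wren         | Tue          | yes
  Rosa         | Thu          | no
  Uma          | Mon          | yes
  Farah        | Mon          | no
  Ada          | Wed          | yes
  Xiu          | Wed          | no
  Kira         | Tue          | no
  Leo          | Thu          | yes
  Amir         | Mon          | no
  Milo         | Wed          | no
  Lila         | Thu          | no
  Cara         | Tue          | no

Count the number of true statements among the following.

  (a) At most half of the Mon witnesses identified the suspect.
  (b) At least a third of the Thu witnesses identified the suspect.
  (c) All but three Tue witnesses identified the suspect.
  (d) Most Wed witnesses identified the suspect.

0

(a) Mon: |A| = 5, |A ∩ B| = 3; needs |A ∩ B| ≤ |A ∖ B| — false.
(b) Thu: |A| = 5, |A ∩ B| = 1; needs |A ∩ B| / |A| ≥ 1/3 — false.
(c) Tue: |A| = 5, |A ∩ B| = 3; needs |A ∖ B| = 3 — false.
(d) Wed: |A| = 5, |A ∩ B| = 2; needs |A ∩ B| > |A ∖ B| — false.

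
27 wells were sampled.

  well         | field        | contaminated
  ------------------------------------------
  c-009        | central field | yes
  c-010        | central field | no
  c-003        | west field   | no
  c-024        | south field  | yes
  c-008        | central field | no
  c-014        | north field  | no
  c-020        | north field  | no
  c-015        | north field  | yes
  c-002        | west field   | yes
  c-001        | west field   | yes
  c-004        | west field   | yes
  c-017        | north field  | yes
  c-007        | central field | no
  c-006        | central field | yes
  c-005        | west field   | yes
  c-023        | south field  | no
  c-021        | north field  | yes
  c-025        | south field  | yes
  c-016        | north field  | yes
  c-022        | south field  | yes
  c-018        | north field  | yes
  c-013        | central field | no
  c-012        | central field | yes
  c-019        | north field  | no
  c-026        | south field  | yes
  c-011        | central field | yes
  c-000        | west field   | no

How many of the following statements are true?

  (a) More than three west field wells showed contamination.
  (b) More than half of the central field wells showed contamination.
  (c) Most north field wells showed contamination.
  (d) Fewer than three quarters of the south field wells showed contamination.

(a) west field: |A| = 6, |A ∩ B| = 4; needs |A ∩ B| > 3 — true.
(b) central field: |A| = 8, |A ∩ B| = 4; needs |A ∩ B| > |A ∖ B| — false.
(c) north field: |A| = 8, |A ∩ B| = 5; needs |A ∩ B| > |A ∖ B| — true.
(d) south field: |A| = 5, |A ∩ B| = 4; needs |A ∩ B| / |A| < 3/4 — false.

2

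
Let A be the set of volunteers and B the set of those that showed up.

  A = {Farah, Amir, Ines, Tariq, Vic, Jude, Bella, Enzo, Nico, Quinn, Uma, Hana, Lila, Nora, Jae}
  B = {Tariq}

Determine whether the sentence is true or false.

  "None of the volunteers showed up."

Truth condition: A ∩ B = ∅ (|A ∩ B| = 0).
|A| = 15, |A ∩ B| = 1, |A ∖ B| = 14.
So the statement is false.

False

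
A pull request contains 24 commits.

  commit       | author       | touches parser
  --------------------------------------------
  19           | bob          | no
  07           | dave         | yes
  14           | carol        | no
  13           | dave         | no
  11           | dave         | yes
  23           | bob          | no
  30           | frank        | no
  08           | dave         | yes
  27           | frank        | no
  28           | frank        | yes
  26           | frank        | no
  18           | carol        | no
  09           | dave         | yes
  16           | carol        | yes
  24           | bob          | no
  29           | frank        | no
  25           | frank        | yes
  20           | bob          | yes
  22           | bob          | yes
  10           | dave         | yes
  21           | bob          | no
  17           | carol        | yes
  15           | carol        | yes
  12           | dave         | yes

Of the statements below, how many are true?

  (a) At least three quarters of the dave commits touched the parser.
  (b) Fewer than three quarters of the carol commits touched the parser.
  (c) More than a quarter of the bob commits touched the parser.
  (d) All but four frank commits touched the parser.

4

(a) dave: |A| = 7, |A ∩ B| = 6; needs |A ∩ B| / |A| ≥ 3/4 — true.
(b) carol: |A| = 5, |A ∩ B| = 3; needs |A ∩ B| / |A| < 3/4 — true.
(c) bob: |A| = 6, |A ∩ B| = 2; needs |A ∩ B| / |A| > 1/4 — true.
(d) frank: |A| = 6, |A ∩ B| = 2; needs |A ∖ B| = 4 — true.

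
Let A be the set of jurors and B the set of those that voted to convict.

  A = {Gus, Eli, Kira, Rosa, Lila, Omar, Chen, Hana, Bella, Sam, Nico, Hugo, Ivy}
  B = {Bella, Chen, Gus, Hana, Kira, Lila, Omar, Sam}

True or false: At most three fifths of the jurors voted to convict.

False

The determiner here denotes the relation: |A ∩ B| / |A| ≤ 3/5.
A (the restrictor) = {Gus, Eli, Kira, Rosa, Lila, Omar, Chen, Hana, Bella, Sam, Nico, Hugo, Ivy}, |A| = 13.
A ∩ B = {Gus, Kira, Lila, Omar, Chen, Hana, Bella, Sam}, so |A ∩ B| = 8.
A ∖ B = {Eli, Rosa, Nico, Hugo, Ivy}, so |A ∖ B| = 5.
|A ∩ B|/|A| = 8/13, so the statement is false.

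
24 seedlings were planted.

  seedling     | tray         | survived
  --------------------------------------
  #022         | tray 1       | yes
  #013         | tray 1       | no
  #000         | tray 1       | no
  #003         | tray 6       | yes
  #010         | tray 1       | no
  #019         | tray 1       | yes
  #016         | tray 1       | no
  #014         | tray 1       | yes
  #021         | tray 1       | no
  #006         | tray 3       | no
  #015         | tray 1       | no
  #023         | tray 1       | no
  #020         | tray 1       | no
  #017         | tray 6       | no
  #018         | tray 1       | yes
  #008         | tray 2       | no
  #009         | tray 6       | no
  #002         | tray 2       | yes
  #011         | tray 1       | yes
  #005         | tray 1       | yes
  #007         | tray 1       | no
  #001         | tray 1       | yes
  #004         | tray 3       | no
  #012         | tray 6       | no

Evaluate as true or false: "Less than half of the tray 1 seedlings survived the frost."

Truth condition: |A ∩ B| < |A ∖ B|.
|A| = 16, |A ∩ B| = 7, |A ∖ B| = 9.
7 < 9, so the statement is true.

True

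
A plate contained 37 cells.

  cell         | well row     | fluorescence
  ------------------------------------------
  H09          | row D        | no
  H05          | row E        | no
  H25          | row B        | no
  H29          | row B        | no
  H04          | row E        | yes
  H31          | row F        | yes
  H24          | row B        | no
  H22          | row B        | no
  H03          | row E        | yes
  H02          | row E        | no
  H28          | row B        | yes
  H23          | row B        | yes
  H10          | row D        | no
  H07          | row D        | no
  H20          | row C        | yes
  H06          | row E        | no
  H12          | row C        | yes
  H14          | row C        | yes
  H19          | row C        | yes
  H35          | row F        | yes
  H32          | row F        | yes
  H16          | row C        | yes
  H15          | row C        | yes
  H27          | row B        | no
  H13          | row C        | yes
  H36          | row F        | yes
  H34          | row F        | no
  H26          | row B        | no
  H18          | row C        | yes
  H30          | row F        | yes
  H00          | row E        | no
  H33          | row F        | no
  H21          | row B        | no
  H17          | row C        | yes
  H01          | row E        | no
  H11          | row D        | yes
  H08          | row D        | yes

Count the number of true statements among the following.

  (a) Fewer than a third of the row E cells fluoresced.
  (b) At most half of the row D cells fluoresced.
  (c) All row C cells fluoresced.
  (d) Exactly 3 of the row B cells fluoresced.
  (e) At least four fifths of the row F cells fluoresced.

3

(a) row E: |A| = 7, |A ∩ B| = 2; needs |A ∩ B| / |A| < 1/3 — true.
(b) row D: |A| = 5, |A ∩ B| = 2; needs |A ∩ B| ≤ |A ∖ B| — true.
(c) row C: |A| = 9, |A ∩ B| = 9; needs A ⊆ B, i.e. every element of A is in B (|A ∖ B| = 0) — true.
(d) row B: |A| = 9, |A ∩ B| = 2; needs |A ∩ B| = 3 — false.
(e) row F: |A| = 7, |A ∩ B| = 5; needs |A ∩ B| / |A| ≥ 4/5 — false.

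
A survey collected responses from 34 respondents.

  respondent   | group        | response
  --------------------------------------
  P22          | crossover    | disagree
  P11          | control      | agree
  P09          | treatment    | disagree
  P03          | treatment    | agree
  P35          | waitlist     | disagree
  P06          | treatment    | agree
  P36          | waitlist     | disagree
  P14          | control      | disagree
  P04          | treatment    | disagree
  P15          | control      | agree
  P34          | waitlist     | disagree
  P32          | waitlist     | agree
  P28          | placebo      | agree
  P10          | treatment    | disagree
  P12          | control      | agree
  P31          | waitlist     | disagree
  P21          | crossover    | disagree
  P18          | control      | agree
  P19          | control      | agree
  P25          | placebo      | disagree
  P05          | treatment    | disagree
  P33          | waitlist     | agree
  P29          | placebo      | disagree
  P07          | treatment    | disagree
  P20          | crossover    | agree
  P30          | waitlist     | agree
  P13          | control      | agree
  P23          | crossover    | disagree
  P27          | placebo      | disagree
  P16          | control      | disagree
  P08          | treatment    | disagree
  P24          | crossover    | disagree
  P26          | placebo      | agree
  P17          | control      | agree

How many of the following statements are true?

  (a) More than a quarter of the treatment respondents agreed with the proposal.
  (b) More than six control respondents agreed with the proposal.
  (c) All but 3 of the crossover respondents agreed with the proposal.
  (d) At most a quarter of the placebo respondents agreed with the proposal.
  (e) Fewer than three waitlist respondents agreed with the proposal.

1

(a) treatment: |A| = 8, |A ∩ B| = 2; needs |A ∩ B| / |A| > 1/4 — false.
(b) control: |A| = 9, |A ∩ B| = 7; needs |A ∩ B| > 6 — true.
(c) crossover: |A| = 5, |A ∩ B| = 1; needs |A ∖ B| = 3 — false.
(d) placebo: |A| = 5, |A ∩ B| = 2; needs |A ∩ B| / |A| ≤ 1/4 — false.
(e) waitlist: |A| = 7, |A ∩ B| = 3; needs |A ∩ B| < 3 — false.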